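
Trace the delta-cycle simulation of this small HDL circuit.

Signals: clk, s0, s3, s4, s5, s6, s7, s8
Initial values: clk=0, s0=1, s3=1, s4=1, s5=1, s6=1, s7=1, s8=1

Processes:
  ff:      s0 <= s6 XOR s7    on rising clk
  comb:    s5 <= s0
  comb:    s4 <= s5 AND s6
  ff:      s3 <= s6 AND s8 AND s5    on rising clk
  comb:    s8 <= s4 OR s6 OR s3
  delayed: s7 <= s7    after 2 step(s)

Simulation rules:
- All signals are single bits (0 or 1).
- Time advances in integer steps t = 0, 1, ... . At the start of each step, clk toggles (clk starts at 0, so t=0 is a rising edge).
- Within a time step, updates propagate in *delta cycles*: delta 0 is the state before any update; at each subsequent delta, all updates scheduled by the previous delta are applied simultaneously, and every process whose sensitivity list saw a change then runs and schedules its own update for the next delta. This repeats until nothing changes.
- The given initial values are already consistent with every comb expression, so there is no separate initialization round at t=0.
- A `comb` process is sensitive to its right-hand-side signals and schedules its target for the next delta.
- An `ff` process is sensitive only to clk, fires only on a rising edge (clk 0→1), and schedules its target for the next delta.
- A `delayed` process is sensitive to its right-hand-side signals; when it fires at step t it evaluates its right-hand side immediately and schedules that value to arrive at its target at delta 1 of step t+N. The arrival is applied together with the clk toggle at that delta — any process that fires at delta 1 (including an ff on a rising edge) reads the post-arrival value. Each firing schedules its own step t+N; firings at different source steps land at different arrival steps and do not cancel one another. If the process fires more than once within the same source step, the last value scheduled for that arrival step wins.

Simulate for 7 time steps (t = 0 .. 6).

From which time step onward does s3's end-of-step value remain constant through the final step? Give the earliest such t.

t=0 Δ0: s3=1 clk=0 s5=1 s8=1 s4=1 s6=1 s0=1 s7=1
  Δ1: clk:0→1
  Δ2: s0:1→0
  Δ3: s5:1→0
  Δ4: s4:1→0
  (4Δ to stable)
t=1 Δ0: s3=1 clk=1 s5=0 s8=1 s4=0 s6=1 s0=0 s7=1
  Δ1: clk:1→0
  (1Δ to stable)
t=2 Δ0: s3=1 clk=0 s5=0 s8=1 s4=0 s6=1 s0=0 s7=1
  Δ1: clk:0→1
  Δ2: s3:1→0
  (2Δ to stable)
t=3 Δ0: s3=0 clk=1 s5=0 s8=1 s4=0 s6=1 s0=0 s7=1
  Δ1: clk:1→0
  (1Δ to stable)
t=4 Δ0: s3=0 clk=0 s5=0 s8=1 s4=0 s6=1 s0=0 s7=1
  Δ1: clk:0→1
  (1Δ to stable)
t=5 Δ0: s3=0 clk=1 s5=0 s8=1 s4=0 s6=1 s0=0 s7=1
  Δ1: clk:1→0
  (1Δ to stable)
t=6 Δ0: s3=0 clk=0 s5=0 s8=1 s4=0 s6=1 s0=0 s7=1
  Δ1: clk:0→1
  (1Δ to stable)

2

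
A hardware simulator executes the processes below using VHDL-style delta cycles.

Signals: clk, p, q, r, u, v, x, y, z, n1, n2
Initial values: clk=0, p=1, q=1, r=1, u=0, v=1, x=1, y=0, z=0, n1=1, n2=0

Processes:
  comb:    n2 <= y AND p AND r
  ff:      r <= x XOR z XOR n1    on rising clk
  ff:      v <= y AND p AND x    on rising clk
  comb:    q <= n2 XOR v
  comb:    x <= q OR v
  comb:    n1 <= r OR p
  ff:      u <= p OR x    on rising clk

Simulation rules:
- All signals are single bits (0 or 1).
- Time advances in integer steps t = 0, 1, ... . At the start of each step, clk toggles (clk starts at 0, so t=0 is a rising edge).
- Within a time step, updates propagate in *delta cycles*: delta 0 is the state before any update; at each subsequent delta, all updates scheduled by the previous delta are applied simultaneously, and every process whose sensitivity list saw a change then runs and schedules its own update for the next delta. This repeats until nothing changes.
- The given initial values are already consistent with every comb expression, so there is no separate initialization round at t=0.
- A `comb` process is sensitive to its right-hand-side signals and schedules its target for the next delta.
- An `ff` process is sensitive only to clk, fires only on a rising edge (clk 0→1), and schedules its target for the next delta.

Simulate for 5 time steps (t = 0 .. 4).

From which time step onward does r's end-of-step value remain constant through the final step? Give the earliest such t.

2

t=0 Δ0: n2=0 q=1 p=1 z=0 x=1 clk=0 n1=1 y=0 u=0 r=1 v=1
  Δ1: clk:0→1
  Δ2: u:0→1, r:1→0, v:1→0
  Δ3: q:1→0
  Δ4: x:1→0
  (4Δ to stable)
t=1 Δ0: n2=0 q=0 p=1 z=0 x=0 clk=1 n1=1 y=0 u=1 r=0 v=0
  Δ1: clk:1→0
  (1Δ to stable)
t=2 Δ0: n2=0 q=0 p=1 z=0 x=0 clk=0 n1=1 y=0 u=1 r=0 v=0
  Δ1: clk:0→1
  Δ2: r:0→1
  (2Δ to stable)
t=3 Δ0: n2=0 q=0 p=1 z=0 x=0 clk=1 n1=1 y=0 u=1 r=1 v=0
  Δ1: clk:1→0
  (1Δ to stable)
t=4 Δ0: n2=0 q=0 p=1 z=0 x=0 clk=0 n1=1 y=0 u=1 r=1 v=0
  Δ1: clk:0→1
  (1Δ to stable)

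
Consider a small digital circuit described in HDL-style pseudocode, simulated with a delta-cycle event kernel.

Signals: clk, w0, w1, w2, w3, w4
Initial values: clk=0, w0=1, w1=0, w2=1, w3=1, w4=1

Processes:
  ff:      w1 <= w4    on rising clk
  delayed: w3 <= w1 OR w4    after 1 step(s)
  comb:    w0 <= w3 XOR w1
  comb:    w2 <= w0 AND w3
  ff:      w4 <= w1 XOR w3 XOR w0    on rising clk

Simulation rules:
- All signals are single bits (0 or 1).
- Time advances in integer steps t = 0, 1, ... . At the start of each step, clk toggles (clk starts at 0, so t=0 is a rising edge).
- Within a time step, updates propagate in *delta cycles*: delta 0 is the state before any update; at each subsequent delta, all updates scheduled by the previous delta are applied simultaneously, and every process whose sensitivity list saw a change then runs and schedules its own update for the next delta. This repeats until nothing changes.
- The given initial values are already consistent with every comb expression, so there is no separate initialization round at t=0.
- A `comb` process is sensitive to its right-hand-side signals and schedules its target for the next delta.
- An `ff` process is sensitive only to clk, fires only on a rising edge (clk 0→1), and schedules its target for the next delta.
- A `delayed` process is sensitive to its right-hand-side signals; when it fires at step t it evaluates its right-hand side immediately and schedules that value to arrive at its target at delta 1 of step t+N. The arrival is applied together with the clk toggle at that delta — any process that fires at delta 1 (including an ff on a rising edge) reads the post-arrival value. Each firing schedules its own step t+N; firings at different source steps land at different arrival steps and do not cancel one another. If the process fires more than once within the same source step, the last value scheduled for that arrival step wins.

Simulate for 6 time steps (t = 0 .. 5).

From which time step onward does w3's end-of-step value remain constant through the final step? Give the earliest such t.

3

t=0 Δ0: w2=1 w0=1 clk=0 w4=1 w1=0 w3=1
  Δ1: clk:0→1
  Δ2: w4:1→0, w1:0→1
  Δ3: w0:1→0
  Δ4: w2:1→0
  (4Δ to stable)
t=1 Δ0: w2=0 w0=0 clk=1 w4=0 w1=1 w3=1
  Δ1: clk:1→0
  (1Δ to stable)
t=2 Δ0: w2=0 w0=0 clk=0 w4=0 w1=1 w3=1
  Δ1: clk:0→1
  Δ2: w1:1→0
  Δ3: w0:0→1
  Δ4: w2:0→1
  (4Δ to stable)
t=3 Δ0: w2=1 w0=1 clk=1 w4=0 w1=0 w3=1
  Δ1: clk:1→0, w3:1→0
  Δ2: w2:1→0, w0:1→0
  (2Δ to stable)
t=4 Δ0: w2=0 w0=0 clk=0 w4=0 w1=0 w3=0
  Δ1: clk:0→1
  (1Δ to stable)
t=5 Δ0: w2=0 w0=0 clk=1 w4=0 w1=0 w3=0
  Δ1: clk:1→0
  (1Δ to stable)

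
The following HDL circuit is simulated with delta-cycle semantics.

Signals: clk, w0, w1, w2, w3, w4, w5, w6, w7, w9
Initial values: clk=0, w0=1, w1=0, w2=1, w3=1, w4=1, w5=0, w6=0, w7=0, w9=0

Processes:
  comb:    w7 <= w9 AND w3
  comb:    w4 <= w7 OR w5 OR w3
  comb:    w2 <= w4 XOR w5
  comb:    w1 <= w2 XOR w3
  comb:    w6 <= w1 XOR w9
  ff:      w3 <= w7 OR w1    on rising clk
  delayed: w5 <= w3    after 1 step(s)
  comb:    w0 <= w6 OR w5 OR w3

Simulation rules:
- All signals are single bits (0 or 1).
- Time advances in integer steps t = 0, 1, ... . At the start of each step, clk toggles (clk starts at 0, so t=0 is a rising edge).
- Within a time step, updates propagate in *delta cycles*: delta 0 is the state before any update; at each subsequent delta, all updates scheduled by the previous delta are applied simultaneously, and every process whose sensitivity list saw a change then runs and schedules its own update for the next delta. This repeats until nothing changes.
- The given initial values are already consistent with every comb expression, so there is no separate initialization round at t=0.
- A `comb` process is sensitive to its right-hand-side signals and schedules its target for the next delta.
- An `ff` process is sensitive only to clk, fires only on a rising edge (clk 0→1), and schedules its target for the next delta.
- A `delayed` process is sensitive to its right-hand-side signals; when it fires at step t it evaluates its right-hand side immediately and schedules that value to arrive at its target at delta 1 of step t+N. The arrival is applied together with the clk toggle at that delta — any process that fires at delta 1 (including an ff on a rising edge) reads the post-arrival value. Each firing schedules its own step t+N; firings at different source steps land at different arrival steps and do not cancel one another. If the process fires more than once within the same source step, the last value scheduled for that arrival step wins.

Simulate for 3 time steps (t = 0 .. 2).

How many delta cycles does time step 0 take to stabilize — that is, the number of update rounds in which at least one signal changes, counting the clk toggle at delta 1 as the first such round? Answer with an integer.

7

[bits: w7,w0,clk,w6,w5,w1,w2,w4,w9,w3]
t=0: Δ0=0100001101 Δ1=0110001101 Δ2=0110001100 Δ3=0010011000 Δ4=0011010000 Δ5=0111000000 Δ6=0110000000 Δ7=0010000000 | 7Δ
t=1: Δ0=0010000000 Δ1=0000000000 | 1Δ
t=2: Δ0=0000000000 Δ1=0010000000 | 1Δ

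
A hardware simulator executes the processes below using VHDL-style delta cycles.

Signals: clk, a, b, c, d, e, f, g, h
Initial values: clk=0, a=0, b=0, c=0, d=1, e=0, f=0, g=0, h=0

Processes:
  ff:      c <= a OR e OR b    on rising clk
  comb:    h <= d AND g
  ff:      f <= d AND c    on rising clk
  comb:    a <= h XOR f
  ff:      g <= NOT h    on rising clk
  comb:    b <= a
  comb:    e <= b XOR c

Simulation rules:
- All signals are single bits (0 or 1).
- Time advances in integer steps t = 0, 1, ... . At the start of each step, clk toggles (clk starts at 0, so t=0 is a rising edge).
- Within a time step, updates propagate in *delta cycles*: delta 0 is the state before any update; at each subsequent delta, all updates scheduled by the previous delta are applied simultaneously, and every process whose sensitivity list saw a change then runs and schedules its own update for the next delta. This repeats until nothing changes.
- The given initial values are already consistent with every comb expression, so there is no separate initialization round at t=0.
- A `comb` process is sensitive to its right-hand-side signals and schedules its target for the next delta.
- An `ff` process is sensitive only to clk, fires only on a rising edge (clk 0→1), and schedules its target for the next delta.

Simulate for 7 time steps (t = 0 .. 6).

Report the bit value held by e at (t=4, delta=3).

[bits: f,h,clk,a,d,g,b,c,e]
t=0: Δ0=000010000 Δ1=001010000 Δ2=001011000 Δ3=011011000 Δ4=011111000 Δ5=011111100 Δ6=011111101 | 6Δ
t=1: Δ0=011111101 Δ1=010111101 | 1Δ
t=2: Δ0=010111101 Δ1=011111101 Δ2=011110111 Δ3=001110110 Δ4=001010110 Δ5=001010010 Δ6=001010011 | 6Δ
t=3: Δ0=001010011 Δ1=000010011 | 1Δ
t=4: Δ0=000010011 Δ1=001010011 Δ2=101011011 Δ3=111111011 Δ4=111011111 Δ5=111011010 Δ6=111011011 | 6Δ
t=5: Δ0=111011011 Δ1=110011011 | 1Δ
t=6: Δ0=110011011 Δ1=111011011 Δ2=111010011 Δ3=101010011 Δ4=101110011 Δ5=101110111 Δ6=101110110 | 6Δ

1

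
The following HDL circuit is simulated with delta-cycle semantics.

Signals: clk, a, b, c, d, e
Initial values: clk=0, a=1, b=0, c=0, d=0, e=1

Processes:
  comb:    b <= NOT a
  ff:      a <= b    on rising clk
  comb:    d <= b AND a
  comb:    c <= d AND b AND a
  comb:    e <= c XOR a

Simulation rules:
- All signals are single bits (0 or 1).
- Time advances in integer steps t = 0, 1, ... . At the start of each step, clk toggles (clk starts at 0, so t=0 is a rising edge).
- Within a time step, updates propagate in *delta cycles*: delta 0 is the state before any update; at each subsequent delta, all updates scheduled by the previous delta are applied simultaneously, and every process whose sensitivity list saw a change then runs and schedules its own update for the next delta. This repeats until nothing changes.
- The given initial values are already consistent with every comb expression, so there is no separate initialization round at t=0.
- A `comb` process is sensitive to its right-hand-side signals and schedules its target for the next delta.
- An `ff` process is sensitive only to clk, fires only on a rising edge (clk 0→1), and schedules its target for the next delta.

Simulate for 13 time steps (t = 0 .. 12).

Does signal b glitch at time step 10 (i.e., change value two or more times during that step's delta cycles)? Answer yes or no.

[bits: e,d,b,c,clk,a]
t=0: Δ0=100001 Δ1=100011 Δ2=100010 Δ3=001010 | 3Δ
t=1: Δ0=001010 Δ1=001000 | 1Δ
t=2: Δ0=001000 Δ1=001010 Δ2=001011 Δ3=110011 Δ4=100011 | 4Δ
t=3: Δ0=100011 Δ1=100001 | 1Δ
t=4: Δ0=100001 Δ1=100011 Δ2=100010 Δ3=001010 | 3Δ
t=5: Δ0=001010 Δ1=001000 | 1Δ
t=6: Δ0=001000 Δ1=001010 Δ2=001011 Δ3=110011 Δ4=100011 | 4Δ
t=7: Δ0=100011 Δ1=100001 | 1Δ
t=8: Δ0=100001 Δ1=100011 Δ2=100010 Δ3=001010 | 3Δ
t=9: Δ0=001010 Δ1=001000 | 1Δ
t=10: Δ0=001000 Δ1=001010 Δ2=001011 Δ3=110011 Δ4=100011 | 4Δ
t=11: Δ0=100011 Δ1=100001 | 1Δ
t=12: Δ0=100001 Δ1=100011 Δ2=100010 Δ3=001010 | 3Δ

no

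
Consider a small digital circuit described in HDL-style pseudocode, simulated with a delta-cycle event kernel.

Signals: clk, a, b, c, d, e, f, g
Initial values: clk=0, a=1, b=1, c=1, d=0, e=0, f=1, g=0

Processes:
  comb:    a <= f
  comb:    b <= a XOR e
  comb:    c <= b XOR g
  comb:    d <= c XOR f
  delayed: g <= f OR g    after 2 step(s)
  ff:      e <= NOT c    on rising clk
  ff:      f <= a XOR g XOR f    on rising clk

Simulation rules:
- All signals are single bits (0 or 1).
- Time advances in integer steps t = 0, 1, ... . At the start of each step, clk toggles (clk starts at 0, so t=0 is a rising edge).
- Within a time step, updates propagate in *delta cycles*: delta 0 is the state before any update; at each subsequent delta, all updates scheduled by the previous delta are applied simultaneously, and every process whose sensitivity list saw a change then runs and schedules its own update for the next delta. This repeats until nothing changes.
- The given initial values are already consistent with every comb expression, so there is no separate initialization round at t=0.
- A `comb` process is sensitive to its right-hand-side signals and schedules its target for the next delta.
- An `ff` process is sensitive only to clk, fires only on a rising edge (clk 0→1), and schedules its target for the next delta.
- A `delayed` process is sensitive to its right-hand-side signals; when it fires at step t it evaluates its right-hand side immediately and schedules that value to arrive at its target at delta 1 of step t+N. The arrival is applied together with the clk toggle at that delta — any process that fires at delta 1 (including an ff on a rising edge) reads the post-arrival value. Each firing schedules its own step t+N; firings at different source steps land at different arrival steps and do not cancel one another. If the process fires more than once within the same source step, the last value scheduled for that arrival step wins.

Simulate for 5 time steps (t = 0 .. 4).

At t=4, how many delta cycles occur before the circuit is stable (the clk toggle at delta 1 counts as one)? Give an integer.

t0.Δ0 d=0 b=1 a=1 f=1 e=0 clk=0 c=1 g=0
t0.Δ1 d=0 b=1 a=1 f=1 e=0 clk=1 c=1 g=0
t0.Δ2 d=0 b=1 a=1 f=0 e=0 clk=1 c=1 g=0
t0.Δ3 d=1 b=1 a=0 f=0 e=0 clk=1 c=1 g=0
t0.Δ4 d=1 b=0 a=0 f=0 e=0 clk=1 c=1 g=0
t0.Δ5 d=1 b=0 a=0 f=0 e=0 clk=1 c=0 g=0
t0.Δ6 d=0 b=0 a=0 f=0 e=0 clk=1 c=0 g=0
t1.Δ0 d=0 b=0 a=0 f=0 e=0 clk=1 c=0 g=0
t1.Δ1 d=0 b=0 a=0 f=0 e=0 clk=0 c=0 g=0
t2.Δ0 d=0 b=0 a=0 f=0 e=0 clk=0 c=0 g=0
t2.Δ1 d=0 b=0 a=0 f=0 e=0 clk=1 c=0 g=0
t2.Δ2 d=0 b=0 a=0 f=0 e=1 clk=1 c=0 g=0
t2.Δ3 d=0 b=1 a=0 f=0 e=1 clk=1 c=0 g=0
t2.Δ4 d=0 b=1 a=0 f=0 e=1 clk=1 c=1 g=0
t2.Δ5 d=1 b=1 a=0 f=0 e=1 clk=1 c=1 g=0
t3.Δ0 d=1 b=1 a=0 f=0 e=1 clk=1 c=1 g=0
t3.Δ1 d=1 b=1 a=0 f=0 e=1 clk=0 c=1 g=0
t4.Δ0 d=1 b=1 a=0 f=0 e=1 clk=0 c=1 g=0
t4.Δ1 d=1 b=1 a=0 f=0 e=1 clk=1 c=1 g=0
t4.Δ2 d=1 b=1 a=0 f=0 e=0 clk=1 c=1 g=0
t4.Δ3 d=1 b=0 a=0 f=0 e=0 clk=1 c=1 g=0
t4.Δ4 d=1 b=0 a=0 f=0 e=0 clk=1 c=0 g=0
t4.Δ5 d=0 b=0 a=0 f=0 e=0 clk=1 c=0 g=0

5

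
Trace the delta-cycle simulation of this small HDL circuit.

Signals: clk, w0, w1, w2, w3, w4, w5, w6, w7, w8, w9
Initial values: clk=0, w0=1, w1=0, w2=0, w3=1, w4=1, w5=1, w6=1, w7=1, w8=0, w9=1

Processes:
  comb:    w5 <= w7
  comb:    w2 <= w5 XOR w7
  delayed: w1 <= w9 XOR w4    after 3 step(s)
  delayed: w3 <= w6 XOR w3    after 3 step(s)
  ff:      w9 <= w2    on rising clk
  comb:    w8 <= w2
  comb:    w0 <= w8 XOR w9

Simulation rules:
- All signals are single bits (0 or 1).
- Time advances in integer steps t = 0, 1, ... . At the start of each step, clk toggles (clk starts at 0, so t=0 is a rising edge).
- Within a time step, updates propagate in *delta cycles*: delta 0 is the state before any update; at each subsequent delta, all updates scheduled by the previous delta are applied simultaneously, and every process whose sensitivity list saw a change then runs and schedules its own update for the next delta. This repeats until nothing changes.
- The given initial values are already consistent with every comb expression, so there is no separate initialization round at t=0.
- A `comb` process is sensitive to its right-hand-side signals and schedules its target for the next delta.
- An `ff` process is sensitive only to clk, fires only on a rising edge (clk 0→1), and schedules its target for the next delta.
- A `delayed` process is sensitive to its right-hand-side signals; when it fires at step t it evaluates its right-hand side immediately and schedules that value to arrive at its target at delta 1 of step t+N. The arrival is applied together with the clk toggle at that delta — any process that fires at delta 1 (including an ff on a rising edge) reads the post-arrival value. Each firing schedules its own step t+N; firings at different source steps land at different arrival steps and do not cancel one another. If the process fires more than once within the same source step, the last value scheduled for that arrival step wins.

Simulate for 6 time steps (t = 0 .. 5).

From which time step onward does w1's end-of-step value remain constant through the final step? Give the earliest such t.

3

t0.Δ0 w9=1 w0=1 w6=1 w5=1 w1=0 w2=0 w8=0 w4=1 w3=1 w7=1 clk=0
t0.Δ1 w9=1 w0=1 w6=1 w5=1 w1=0 w2=0 w8=0 w4=1 w3=1 w7=1 clk=1
t0.Δ2 w9=0 w0=1 w6=1 w5=1 w1=0 w2=0 w8=0 w4=1 w3=1 w7=1 clk=1
t0.Δ3 w9=0 w0=0 w6=1 w5=1 w1=0 w2=0 w8=0 w4=1 w3=1 w7=1 clk=1
t1.Δ0 w9=0 w0=0 w6=1 w5=1 w1=0 w2=0 w8=0 w4=1 w3=1 w7=1 clk=1
t1.Δ1 w9=0 w0=0 w6=1 w5=1 w1=0 w2=0 w8=0 w4=1 w3=1 w7=1 clk=0
t2.Δ0 w9=0 w0=0 w6=1 w5=1 w1=0 w2=0 w8=0 w4=1 w3=1 w7=1 clk=0
t2.Δ1 w9=0 w0=0 w6=1 w5=1 w1=0 w2=0 w8=0 w4=1 w3=1 w7=1 clk=1
t3.Δ0 w9=0 w0=0 w6=1 w5=1 w1=0 w2=0 w8=0 w4=1 w3=1 w7=1 clk=1
t3.Δ1 w9=0 w0=0 w6=1 w5=1 w1=1 w2=0 w8=0 w4=1 w3=1 w7=1 clk=0
t4.Δ0 w9=0 w0=0 w6=1 w5=1 w1=1 w2=0 w8=0 w4=1 w3=1 w7=1 clk=0
t4.Δ1 w9=0 w0=0 w6=1 w5=1 w1=1 w2=0 w8=0 w4=1 w3=1 w7=1 clk=1
t5.Δ0 w9=0 w0=0 w6=1 w5=1 w1=1 w2=0 w8=0 w4=1 w3=1 w7=1 clk=1
t5.Δ1 w9=0 w0=0 w6=1 w5=1 w1=1 w2=0 w8=0 w4=1 w3=1 w7=1 clk=0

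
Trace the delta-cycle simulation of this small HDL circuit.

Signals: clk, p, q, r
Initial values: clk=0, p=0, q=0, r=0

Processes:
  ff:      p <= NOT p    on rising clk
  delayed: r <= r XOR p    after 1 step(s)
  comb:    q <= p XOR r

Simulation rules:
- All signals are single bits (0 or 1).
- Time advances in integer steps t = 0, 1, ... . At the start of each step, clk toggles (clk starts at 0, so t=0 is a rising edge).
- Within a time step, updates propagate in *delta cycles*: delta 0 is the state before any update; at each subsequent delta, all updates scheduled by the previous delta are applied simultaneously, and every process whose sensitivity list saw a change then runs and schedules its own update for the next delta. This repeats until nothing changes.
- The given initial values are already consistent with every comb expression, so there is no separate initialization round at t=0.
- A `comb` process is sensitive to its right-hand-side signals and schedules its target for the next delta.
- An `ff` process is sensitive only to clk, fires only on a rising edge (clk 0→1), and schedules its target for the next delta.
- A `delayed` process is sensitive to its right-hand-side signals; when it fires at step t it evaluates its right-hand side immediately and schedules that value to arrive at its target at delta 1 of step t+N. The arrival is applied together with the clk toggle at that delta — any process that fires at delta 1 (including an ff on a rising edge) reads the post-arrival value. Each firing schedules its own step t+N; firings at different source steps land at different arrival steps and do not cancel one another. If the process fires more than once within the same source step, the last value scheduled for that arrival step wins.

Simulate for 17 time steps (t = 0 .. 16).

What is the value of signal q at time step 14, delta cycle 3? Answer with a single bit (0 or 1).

0

t=0 Δ0: q=0 clk=0 p=0 r=0
  Δ1: clk:0→1
  Δ2: p:0→1
  Δ3: q:0→1
  (3Δ to stable)
t=1 Δ0: q=1 clk=1 p=1 r=0
  Δ1: clk:1→0, r:0→1
  Δ2: q:1→0
  (2Δ to stable)
t=2 Δ0: q=0 clk=0 p=1 r=1
  Δ1: clk:0→1, r:1→0
  Δ2: q:0→1, p:1→0
  Δ3: q:1→0
  (3Δ to stable)
t=3 Δ0: q=0 clk=1 p=0 r=0
  Δ1: clk:1→0
  (1Δ to stable)
t=4 Δ0: q=0 clk=0 p=0 r=0
  Δ1: clk:0→1
  Δ2: p:0→1
  Δ3: q:0→1
  (3Δ to stable)
t=5 Δ0: q=1 clk=1 p=1 r=0
  Δ1: clk:1→0, r:0→1
  Δ2: q:1→0
  (2Δ to stable)
t=6 Δ0: q=0 clk=0 p=1 r=1
  Δ1: clk:0→1, r:1→0
  Δ2: q:0→1, p:1→0
  Δ3: q:1→0
  (3Δ to stable)
t=7 Δ0: q=0 clk=1 p=0 r=0
  Δ1: clk:1→0
  (1Δ to stable)
t=8 Δ0: q=0 clk=0 p=0 r=0
  Δ1: clk:0→1
  Δ2: p:0→1
  Δ3: q:0→1
  (3Δ to stable)
t=9 Δ0: q=1 clk=1 p=1 r=0
  Δ1: clk:1→0, r:0→1
  Δ2: q:1→0
  (2Δ to stable)
t=10 Δ0: q=0 clk=0 p=1 r=1
  Δ1: clk:0→1, r:1→0
  Δ2: q:0→1, p:1→0
  Δ3: q:1→0
  (3Δ to stable)
t=11 Δ0: q=0 clk=1 p=0 r=0
  Δ1: clk:1→0
  (1Δ to stable)
t=12 Δ0: q=0 clk=0 p=0 r=0
  Δ1: clk:0→1
  Δ2: p:0→1
  Δ3: q:0→1
  (3Δ to stable)
t=13 Δ0: q=1 clk=1 p=1 r=0
  Δ1: clk:1→0, r:0→1
  Δ2: q:1→0
  (2Δ to stable)
t=14 Δ0: q=0 clk=0 p=1 r=1
  Δ1: clk:0→1, r:1→0
  Δ2: q:0→1, p:1→0
  Δ3: q:1→0
  (3Δ to stable)
t=15 Δ0: q=0 clk=1 p=0 r=0
  Δ1: clk:1→0
  (1Δ to stable)
t=16 Δ0: q=0 clk=0 p=0 r=0
  Δ1: clk:0→1
  Δ2: p:0→1
  Δ3: q:0→1
  (3Δ to stable)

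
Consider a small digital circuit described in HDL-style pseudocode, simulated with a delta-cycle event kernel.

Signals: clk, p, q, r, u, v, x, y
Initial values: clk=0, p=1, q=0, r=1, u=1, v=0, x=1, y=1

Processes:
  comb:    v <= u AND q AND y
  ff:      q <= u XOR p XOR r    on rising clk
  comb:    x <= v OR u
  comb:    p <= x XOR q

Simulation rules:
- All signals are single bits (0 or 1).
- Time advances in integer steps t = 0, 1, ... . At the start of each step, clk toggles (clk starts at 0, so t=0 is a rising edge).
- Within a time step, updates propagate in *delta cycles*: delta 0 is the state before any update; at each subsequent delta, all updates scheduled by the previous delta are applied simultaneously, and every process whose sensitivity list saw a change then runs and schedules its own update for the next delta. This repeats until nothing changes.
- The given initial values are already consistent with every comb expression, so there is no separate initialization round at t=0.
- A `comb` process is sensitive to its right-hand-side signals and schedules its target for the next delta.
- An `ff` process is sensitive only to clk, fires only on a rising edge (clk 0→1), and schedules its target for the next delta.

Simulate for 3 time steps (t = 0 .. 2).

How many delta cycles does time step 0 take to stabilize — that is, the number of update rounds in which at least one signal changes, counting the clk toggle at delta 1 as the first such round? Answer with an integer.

t=0 Δ0: clk=0 x=1 v=0 y=1 q=0 p=1 u=1 r=1
  Δ1: clk:0→1
  Δ2: q:0→1
  Δ3: v:0→1, p:1→0
  (3Δ to stable)
t=1 Δ0: clk=1 x=1 v=1 y=1 q=1 p=0 u=1 r=1
  Δ1: clk:1→0
  (1Δ to stable)
t=2 Δ0: clk=0 x=1 v=1 y=1 q=1 p=0 u=1 r=1
  Δ1: clk:0→1
  Δ2: q:1→0
  Δ3: v:1→0, p:0→1
  (3Δ to stable)

3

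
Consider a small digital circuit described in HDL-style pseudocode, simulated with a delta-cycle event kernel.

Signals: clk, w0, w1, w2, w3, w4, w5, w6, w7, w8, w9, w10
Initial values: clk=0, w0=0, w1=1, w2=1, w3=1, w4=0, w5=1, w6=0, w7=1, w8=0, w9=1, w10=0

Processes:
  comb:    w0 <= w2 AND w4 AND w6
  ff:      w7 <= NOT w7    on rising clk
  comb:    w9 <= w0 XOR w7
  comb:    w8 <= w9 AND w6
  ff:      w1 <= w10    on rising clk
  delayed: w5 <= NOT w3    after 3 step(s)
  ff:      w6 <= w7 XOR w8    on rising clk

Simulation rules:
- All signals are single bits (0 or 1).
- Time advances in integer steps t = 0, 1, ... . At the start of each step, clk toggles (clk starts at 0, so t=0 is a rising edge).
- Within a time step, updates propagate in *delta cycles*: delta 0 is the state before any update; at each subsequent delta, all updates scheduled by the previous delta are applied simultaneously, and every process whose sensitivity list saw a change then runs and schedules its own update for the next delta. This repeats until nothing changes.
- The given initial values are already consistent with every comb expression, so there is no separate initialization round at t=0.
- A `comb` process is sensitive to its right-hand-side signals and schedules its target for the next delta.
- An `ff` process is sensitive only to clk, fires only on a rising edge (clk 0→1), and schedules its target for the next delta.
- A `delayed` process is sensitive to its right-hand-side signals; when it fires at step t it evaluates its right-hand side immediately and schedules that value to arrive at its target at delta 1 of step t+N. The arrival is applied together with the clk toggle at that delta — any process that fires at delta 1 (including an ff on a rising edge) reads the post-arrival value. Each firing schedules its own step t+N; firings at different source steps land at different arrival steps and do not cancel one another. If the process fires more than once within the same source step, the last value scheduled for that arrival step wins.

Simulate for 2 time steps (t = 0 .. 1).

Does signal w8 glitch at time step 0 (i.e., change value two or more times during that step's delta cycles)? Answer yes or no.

[bits: w2,w1,clk,w9,w10,w5,w7,w6,w4,w0,w3,w8]
t=0: Δ0=110101100010 Δ1=111101100010 Δ2=101101010010 Δ3=101001010011 Δ4=101001010010 | 4Δ
t=1: Δ0=101001010010 Δ1=100001010010 | 1Δ

yes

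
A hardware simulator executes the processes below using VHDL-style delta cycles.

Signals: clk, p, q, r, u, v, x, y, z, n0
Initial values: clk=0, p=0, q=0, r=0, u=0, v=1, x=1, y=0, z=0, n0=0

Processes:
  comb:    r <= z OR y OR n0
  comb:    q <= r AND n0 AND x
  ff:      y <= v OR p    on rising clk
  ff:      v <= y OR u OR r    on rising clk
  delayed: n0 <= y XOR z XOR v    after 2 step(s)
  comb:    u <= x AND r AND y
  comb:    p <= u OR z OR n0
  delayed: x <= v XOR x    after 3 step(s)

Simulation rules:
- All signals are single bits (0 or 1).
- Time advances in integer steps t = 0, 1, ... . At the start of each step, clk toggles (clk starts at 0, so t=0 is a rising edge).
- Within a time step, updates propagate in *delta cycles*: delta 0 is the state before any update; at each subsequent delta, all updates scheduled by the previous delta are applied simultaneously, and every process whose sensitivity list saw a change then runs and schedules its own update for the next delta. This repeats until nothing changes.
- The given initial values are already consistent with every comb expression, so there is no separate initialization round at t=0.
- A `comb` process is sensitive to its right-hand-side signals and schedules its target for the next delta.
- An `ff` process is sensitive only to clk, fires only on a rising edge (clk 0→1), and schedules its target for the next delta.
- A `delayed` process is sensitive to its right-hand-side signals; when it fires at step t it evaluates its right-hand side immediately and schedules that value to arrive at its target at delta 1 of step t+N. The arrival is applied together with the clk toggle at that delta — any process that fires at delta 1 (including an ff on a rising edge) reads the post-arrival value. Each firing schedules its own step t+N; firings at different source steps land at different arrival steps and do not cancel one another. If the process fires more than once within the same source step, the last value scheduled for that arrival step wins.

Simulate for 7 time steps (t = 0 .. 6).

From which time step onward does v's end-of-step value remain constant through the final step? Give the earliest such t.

t0.Δ0 z=0 y=0 x=1 n0=0 q=0 p=0 v=1 clk=0 r=0 u=0
t0.Δ1 z=0 y=0 x=1 n0=0 q=0 p=0 v=1 clk=1 r=0 u=0
t0.Δ2 z=0 y=1 x=1 n0=0 q=0 p=0 v=0 clk=1 r=0 u=0
t0.Δ3 z=0 y=1 x=1 n0=0 q=0 p=0 v=0 clk=1 r=1 u=0
t0.Δ4 z=0 y=1 x=1 n0=0 q=0 p=0 v=0 clk=1 r=1 u=1
t0.Δ5 z=0 y=1 x=1 n0=0 q=0 p=1 v=0 clk=1 r=1 u=1
t1.Δ0 z=0 y=1 x=1 n0=0 q=0 p=1 v=0 clk=1 r=1 u=1
t1.Δ1 z=0 y=1 x=1 n0=0 q=0 p=1 v=0 clk=0 r=1 u=1
t2.Δ0 z=0 y=1 x=1 n0=0 q=0 p=1 v=0 clk=0 r=1 u=1
t2.Δ1 z=0 y=1 x=1 n0=1 q=0 p=1 v=0 clk=1 r=1 u=1
t2.Δ2 z=0 y=1 x=1 n0=1 q=1 p=1 v=1 clk=1 r=1 u=1
t3.Δ0 z=0 y=1 x=1 n0=1 q=1 p=1 v=1 clk=1 r=1 u=1
t3.Δ1 z=0 y=1 x=1 n0=1 q=1 p=1 v=1 clk=0 r=1 u=1
t4.Δ0 z=0 y=1 x=1 n0=1 q=1 p=1 v=1 clk=0 r=1 u=1
t4.Δ1 z=0 y=1 x=1 n0=0 q=1 p=1 v=1 clk=1 r=1 u=1
t4.Δ2 z=0 y=1 x=1 n0=0 q=0 p=1 v=1 clk=1 r=1 u=1
t5.Δ0 z=0 y=1 x=1 n0=0 q=0 p=1 v=1 clk=1 r=1 u=1
t5.Δ1 z=0 y=1 x=0 n0=0 q=0 p=1 v=1 clk=0 r=1 u=1
t5.Δ2 z=0 y=1 x=0 n0=0 q=0 p=1 v=1 clk=0 r=1 u=0
t5.Δ3 z=0 y=1 x=0 n0=0 q=0 p=0 v=1 clk=0 r=1 u=0
t6.Δ0 z=0 y=1 x=0 n0=0 q=0 p=0 v=1 clk=0 r=1 u=0
t6.Δ1 z=0 y=1 x=0 n0=0 q=0 p=0 v=1 clk=1 r=1 u=0

2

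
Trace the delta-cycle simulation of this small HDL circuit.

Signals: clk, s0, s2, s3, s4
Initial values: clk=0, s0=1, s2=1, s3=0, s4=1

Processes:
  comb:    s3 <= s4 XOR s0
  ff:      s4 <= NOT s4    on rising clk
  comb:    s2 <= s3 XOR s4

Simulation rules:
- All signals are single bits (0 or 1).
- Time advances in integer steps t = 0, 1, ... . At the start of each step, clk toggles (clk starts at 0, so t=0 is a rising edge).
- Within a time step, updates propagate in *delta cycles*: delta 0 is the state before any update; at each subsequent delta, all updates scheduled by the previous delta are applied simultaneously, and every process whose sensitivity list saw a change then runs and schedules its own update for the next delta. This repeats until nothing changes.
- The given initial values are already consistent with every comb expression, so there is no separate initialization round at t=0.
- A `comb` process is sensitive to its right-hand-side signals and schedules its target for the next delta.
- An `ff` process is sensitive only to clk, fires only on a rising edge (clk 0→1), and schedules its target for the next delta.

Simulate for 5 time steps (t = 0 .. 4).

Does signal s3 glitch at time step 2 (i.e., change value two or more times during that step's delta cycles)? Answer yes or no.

t0.Δ0 s0=1 s4=1 s2=1 clk=0 s3=0
t0.Δ1 s0=1 s4=1 s2=1 clk=1 s3=0
t0.Δ2 s0=1 s4=0 s2=1 clk=1 s3=0
t0.Δ3 s0=1 s4=0 s2=0 clk=1 s3=1
t0.Δ4 s0=1 s4=0 s2=1 clk=1 s3=1
t1.Δ0 s0=1 s4=0 s2=1 clk=1 s3=1
t1.Δ1 s0=1 s4=0 s2=1 clk=0 s3=1
t2.Δ0 s0=1 s4=0 s2=1 clk=0 s3=1
t2.Δ1 s0=1 s4=0 s2=1 clk=1 s3=1
t2.Δ2 s0=1 s4=1 s2=1 clk=1 s3=1
t2.Δ3 s0=1 s4=1 s2=0 clk=1 s3=0
t2.Δ4 s0=1 s4=1 s2=1 clk=1 s3=0
t3.Δ0 s0=1 s4=1 s2=1 clk=1 s3=0
t3.Δ1 s0=1 s4=1 s2=1 clk=0 s3=0
t4.Δ0 s0=1 s4=1 s2=1 clk=0 s3=0
t4.Δ1 s0=1 s4=1 s2=1 clk=1 s3=0
t4.Δ2 s0=1 s4=0 s2=1 clk=1 s3=0
t4.Δ3 s0=1 s4=0 s2=0 clk=1 s3=1
t4.Δ4 s0=1 s4=0 s2=1 clk=1 s3=1

no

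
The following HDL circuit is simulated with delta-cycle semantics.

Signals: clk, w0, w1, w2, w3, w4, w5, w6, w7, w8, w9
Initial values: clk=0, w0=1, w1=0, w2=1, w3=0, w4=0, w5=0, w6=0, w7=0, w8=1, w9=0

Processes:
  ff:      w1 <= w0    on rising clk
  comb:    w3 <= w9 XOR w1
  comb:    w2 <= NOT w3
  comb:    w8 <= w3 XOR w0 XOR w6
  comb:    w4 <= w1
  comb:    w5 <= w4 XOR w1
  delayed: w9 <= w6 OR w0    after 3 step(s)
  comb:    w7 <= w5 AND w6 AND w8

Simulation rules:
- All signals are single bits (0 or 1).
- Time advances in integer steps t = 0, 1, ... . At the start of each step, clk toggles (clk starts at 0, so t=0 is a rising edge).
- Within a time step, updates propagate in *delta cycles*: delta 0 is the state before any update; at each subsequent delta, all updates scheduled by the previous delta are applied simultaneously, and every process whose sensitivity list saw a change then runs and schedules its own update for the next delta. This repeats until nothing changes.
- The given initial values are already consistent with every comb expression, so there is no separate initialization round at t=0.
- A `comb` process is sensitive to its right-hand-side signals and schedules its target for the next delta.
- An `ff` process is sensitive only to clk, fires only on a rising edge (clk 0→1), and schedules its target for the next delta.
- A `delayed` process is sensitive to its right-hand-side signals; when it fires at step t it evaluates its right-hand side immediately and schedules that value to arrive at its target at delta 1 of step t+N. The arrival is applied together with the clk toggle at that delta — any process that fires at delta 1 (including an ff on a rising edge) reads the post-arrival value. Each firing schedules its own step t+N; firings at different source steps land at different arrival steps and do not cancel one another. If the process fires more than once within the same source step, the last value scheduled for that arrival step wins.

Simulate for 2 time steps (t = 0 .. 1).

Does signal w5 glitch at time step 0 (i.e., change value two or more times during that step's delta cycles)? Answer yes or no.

yes

t=0 Δ0: w9=0 w7=0 clk=0 w8=1 w5=0 w3=0 w4=0 w1=0 w6=0 w2=1 w0=1
  Δ1: clk:0→1
  Δ2: w1:0→1
  Δ3: w5:0→1, w3:0→1, w4:0→1
  Δ4: w8:1→0, w5:1→0, w2:1→0
  (4Δ to stable)
t=1 Δ0: w9=0 w7=0 clk=1 w8=0 w5=0 w3=1 w4=1 w1=1 w6=0 w2=0 w0=1
  Δ1: clk:1→0
  (1Δ to stable)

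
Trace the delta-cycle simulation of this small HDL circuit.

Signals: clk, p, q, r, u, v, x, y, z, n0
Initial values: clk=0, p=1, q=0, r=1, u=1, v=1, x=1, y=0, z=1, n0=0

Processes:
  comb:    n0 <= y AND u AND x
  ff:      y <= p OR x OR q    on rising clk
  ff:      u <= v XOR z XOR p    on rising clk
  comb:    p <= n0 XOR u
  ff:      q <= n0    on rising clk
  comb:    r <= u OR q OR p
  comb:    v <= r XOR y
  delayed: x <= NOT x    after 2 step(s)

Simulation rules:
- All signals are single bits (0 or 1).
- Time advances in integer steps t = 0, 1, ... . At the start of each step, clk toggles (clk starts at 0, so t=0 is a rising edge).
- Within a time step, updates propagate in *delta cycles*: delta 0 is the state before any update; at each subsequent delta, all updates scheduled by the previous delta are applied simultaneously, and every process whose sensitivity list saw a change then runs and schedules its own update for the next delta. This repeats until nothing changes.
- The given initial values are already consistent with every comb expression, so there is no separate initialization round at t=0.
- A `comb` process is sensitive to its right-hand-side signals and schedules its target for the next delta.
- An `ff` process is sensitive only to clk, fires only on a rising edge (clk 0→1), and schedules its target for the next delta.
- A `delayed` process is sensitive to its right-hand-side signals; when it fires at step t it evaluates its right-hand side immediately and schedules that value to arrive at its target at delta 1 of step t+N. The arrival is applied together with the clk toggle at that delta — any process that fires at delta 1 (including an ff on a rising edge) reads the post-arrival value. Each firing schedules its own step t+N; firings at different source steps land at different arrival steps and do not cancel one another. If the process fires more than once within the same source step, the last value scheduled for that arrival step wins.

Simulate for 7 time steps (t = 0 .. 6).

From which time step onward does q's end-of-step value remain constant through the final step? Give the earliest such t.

t=0 Δ0: n0=0 y=0 v=1 u=1 z=1 p=1 x=1 q=0 r=1 clk=0
  Δ1: clk:0→1
  Δ2: y:0→1
  Δ3: n0:0→1, v:1→0
  Δ4: p:1→0
  (4Δ to stable)
t=1 Δ0: n0=1 y=1 v=0 u=1 z=1 p=0 x=1 q=0 r=1 clk=1
  Δ1: clk:1→0
  (1Δ to stable)
t=2 Δ0: n0=1 y=1 v=0 u=1 z=1 p=0 x=1 q=0 r=1 clk=0
  Δ1: clk:0→1
  Δ2: q:0→1
  (2Δ to stable)
t=3 Δ0: n0=1 y=1 v=0 u=1 z=1 p=0 x=1 q=1 r=1 clk=1
  Δ1: clk:1→0
  (1Δ to stable)
t=4 Δ0: n0=1 y=1 v=0 u=1 z=1 p=0 x=1 q=1 r=1 clk=0
  Δ1: clk:0→1
  (1Δ to stable)
t=5 Δ0: n0=1 y=1 v=0 u=1 z=1 p=0 x=1 q=1 r=1 clk=1
  Δ1: clk:1→0
  (1Δ to stable)
t=6 Δ0: n0=1 y=1 v=0 u=1 z=1 p=0 x=1 q=1 r=1 clk=0
  Δ1: clk:0→1
  (1Δ to stable)

2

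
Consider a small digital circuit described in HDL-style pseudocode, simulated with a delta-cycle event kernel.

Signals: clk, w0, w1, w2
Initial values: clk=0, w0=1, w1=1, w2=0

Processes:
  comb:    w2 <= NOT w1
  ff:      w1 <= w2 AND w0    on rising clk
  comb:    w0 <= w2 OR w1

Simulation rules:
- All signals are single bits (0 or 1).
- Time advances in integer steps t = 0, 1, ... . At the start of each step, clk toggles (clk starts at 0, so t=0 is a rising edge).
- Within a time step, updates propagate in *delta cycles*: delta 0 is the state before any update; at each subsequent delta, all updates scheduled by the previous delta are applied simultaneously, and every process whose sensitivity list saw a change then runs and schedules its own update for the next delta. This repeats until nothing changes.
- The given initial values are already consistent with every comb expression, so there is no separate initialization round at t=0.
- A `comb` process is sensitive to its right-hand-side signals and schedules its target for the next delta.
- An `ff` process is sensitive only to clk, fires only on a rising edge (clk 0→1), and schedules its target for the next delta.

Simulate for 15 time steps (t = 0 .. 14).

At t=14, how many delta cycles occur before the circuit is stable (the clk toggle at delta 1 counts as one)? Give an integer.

t0.Δ0 w2=0 clk=0 w0=1 w1=1
t0.Δ1 w2=0 clk=1 w0=1 w1=1
t0.Δ2 w2=0 clk=1 w0=1 w1=0
t0.Δ3 w2=1 clk=1 w0=0 w1=0
t0.Δ4 w2=1 clk=1 w0=1 w1=0
t1.Δ0 w2=1 clk=1 w0=1 w1=0
t1.Δ1 w2=1 clk=0 w0=1 w1=0
t2.Δ0 w2=1 clk=0 w0=1 w1=0
t2.Δ1 w2=1 clk=1 w0=1 w1=0
t2.Δ2 w2=1 clk=1 w0=1 w1=1
t2.Δ3 w2=0 clk=1 w0=1 w1=1
t3.Δ0 w2=0 clk=1 w0=1 w1=1
t3.Δ1 w2=0 clk=0 w0=1 w1=1
t4.Δ0 w2=0 clk=0 w0=1 w1=1
t4.Δ1 w2=0 clk=1 w0=1 w1=1
t4.Δ2 w2=0 clk=1 w0=1 w1=0
t4.Δ3 w2=1 clk=1 w0=0 w1=0
t4.Δ4 w2=1 clk=1 w0=1 w1=0
t5.Δ0 w2=1 clk=1 w0=1 w1=0
t5.Δ1 w2=1 clk=0 w0=1 w1=0
t6.Δ0 w2=1 clk=0 w0=1 w1=0
t6.Δ1 w2=1 clk=1 w0=1 w1=0
t6.Δ2 w2=1 clk=1 w0=1 w1=1
t6.Δ3 w2=0 clk=1 w0=1 w1=1
t7.Δ0 w2=0 clk=1 w0=1 w1=1
t7.Δ1 w2=0 clk=0 w0=1 w1=1
t8.Δ0 w2=0 clk=0 w0=1 w1=1
t8.Δ1 w2=0 clk=1 w0=1 w1=1
t8.Δ2 w2=0 clk=1 w0=1 w1=0
t8.Δ3 w2=1 clk=1 w0=0 w1=0
t8.Δ4 w2=1 clk=1 w0=1 w1=0
t9.Δ0 w2=1 clk=1 w0=1 w1=0
t9.Δ1 w2=1 clk=0 w0=1 w1=0
t10.Δ0 w2=1 clk=0 w0=1 w1=0
t10.Δ1 w2=1 clk=1 w0=1 w1=0
t10.Δ2 w2=1 clk=1 w0=1 w1=1
t10.Δ3 w2=0 clk=1 w0=1 w1=1
t11.Δ0 w2=0 clk=1 w0=1 w1=1
t11.Δ1 w2=0 clk=0 w0=1 w1=1
t12.Δ0 w2=0 clk=0 w0=1 w1=1
t12.Δ1 w2=0 clk=1 w0=1 w1=1
t12.Δ2 w2=0 clk=1 w0=1 w1=0
t12.Δ3 w2=1 clk=1 w0=0 w1=0
t12.Δ4 w2=1 clk=1 w0=1 w1=0
t13.Δ0 w2=1 clk=1 w0=1 w1=0
t13.Δ1 w2=1 clk=0 w0=1 w1=0
t14.Δ0 w2=1 clk=0 w0=1 w1=0
t14.Δ1 w2=1 clk=1 w0=1 w1=0
t14.Δ2 w2=1 clk=1 w0=1 w1=1
t14.Δ3 w2=0 clk=1 w0=1 w1=1

3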